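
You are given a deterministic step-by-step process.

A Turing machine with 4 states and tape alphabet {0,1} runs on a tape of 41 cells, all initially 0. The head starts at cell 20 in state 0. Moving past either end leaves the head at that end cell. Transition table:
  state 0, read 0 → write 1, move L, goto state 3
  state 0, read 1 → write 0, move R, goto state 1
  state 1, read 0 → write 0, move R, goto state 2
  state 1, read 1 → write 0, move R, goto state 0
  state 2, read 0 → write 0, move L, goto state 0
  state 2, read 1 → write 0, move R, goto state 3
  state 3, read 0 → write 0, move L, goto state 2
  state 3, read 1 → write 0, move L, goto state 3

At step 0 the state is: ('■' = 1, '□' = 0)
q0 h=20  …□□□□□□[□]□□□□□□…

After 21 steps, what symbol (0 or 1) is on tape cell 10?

0

step 0: q0 h=20  …□□□□□□[□]□□□□□□…
step 1: q3 h=19  …□□□□□□[□]■□□□□□…
step 2: q2 h=18  …□□□□□□[□]□■□□□□…
step 3: q0 h=17  …□□□□□□[□]□□■□□□…
step 4: q3 h=16  …□□□□□□[□]■□□■□□…
step 5: q2 h=15  …□□□□□□[□]□■□□■□…
step 6: q0 h=14  …□□□□□□[□]□□■□□■…
step 7: q3 h=13  …□□□□□□[□]■□□■□□…
step 8: q2 h=12  …□□□□□□[□]□■□□■□…
step 9: q0 h=11  …□□□□□□[□]□□■□□■…
step 10: q3 h=10  …□□□□□□[□]■□□■□□…
step 11: q2 h= 9  …□□□□□□[□]□■□□■□…
step 12: q0 h= 8  …□□□□□□[□]□□■□□■…
step 13: q3 h= 7  …□□□□□□[□]■□□■□□…
step 14: q2 h= 6  |□□□□□□[□]□■□□■□…
step 15: q0 h= 5  |□□□□□[□]□□■□□■…
step 16: q3 h= 4  |□□□□[□]■□□■□□…
step 17: q2 h= 3  |□□□[□]□■□□■□…
step 18: q0 h= 2  |□□[□]□□■□□■…
step 19: q3 h= 1  |□[□]■□□■□□…
step 20: q2 h= 0  |[□]□■□□■□…
step 21: q0 h= 0  |[□]□■□□■□…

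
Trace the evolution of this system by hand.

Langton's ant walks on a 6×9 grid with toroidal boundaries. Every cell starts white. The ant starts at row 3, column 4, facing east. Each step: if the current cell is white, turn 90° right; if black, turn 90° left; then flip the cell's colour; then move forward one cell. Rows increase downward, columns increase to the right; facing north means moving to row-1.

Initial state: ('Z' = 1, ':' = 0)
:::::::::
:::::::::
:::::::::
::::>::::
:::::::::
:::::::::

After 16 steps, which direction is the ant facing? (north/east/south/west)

step 0: :::::::::
:::::::::
:::::::::
::::>::::
:::::::::
:::::::::
step 1: :::::::::
:::::::::
:::::::::
::::Z::::
::::v::::
:::::::::
step 2: :::::::::
:::::::::
:::::::::
::::Z::::
:::<Z::::
:::::::::
step 3: :::::::::
:::::::::
:::::::::
:::^Z::::
:::ZZ::::
:::::::::
step 4: :::::::::
:::::::::
:::::::::
:::Z>::::
:::ZZ::::
:::::::::
step 5: :::::::::
:::::::::
::::^::::
:::Z:::::
:::ZZ::::
:::::::::
step 6: :::::::::
:::::::::
::::Z>:::
:::Z:::::
:::ZZ::::
:::::::::
step 7: :::::::::
:::::::::
::::ZZ:::
:::Z:v:::
:::ZZ::::
:::::::::
step 8: :::::::::
:::::::::
::::ZZ:::
:::Z<Z:::
:::ZZ::::
:::::::::
step 9: :::::::::
:::::::::
::::^Z:::
:::ZZZ:::
:::ZZ::::
:::::::::
step 10: :::::::::
:::::::::
:::<:Z:::
:::ZZZ:::
:::ZZ::::
:::::::::
step 11: :::::::::
:::^:::::
:::Z:Z:::
:::ZZZ:::
:::ZZ::::
:::::::::
step 12: :::::::::
:::Z>::::
:::Z:Z:::
:::ZZZ:::
:::ZZ::::
:::::::::
step 13: :::::::::
:::ZZ::::
:::ZvZ:::
:::ZZZ:::
:::ZZ::::
:::::::::
step 14: :::::::::
:::ZZ::::
:::<ZZ:::
:::ZZZ:::
:::ZZ::::
:::::::::
step 15: :::::::::
:::ZZ::::
::::ZZ:::
:::vZZ:::
:::ZZ::::
:::::::::
step 16: :::::::::
:::ZZ::::
::::ZZ:::
::::>Z:::
:::ZZ::::
:::::::::

east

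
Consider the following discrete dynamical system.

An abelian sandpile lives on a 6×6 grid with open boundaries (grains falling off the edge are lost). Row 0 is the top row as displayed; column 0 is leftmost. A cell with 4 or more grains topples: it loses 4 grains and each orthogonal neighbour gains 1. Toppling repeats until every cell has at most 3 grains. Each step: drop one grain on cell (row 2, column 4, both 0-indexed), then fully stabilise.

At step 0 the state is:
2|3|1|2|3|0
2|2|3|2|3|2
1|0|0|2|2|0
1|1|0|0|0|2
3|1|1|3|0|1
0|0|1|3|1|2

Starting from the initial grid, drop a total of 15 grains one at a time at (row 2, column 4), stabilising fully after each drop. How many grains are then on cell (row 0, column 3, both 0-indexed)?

1

t=0: 2|3|1|2|3|0
2|2|3|2|3|2
1|0|0|2|2|0
1|1|0|0|0|2
3|1|1|3|0|1
0|0|1|3|1|2
t=1: 2|3|1|2|3|0
2|2|3|2|3|2
1|0|0|2|3|0
1|1|0|0|0|2
3|1|1|3|0|1
0|0|1|3|1|2
t=2: 2|3|1|3|0|1
2|2|3|3|1|3
1|0|0|3|1|1
1|1|0|0|1|2
3|1|1|3|0|1
0|0|1|3|1|2
t=3: 2|3|1|3|0|1
2|2|3|3|1|3
1|0|0|3|2|1
1|1|0|0|1|2
3|1|1|3|0|1
0|0|1|3|1|2
t=4: 2|3|1|3|0|1
2|2|3|3|1|3
1|0|0|3|3|1
1|1|0|0|1|2
3|1|1|3|0|1
0|0|1|3|1|2
t=5: 2|3|3|0|1|1
2|3|0|2|3|3
1|0|2|1|1|2
1|1|0|1|2|2
3|1|1|3|0|1
0|0|1|3|1|2
t=6: 2|3|3|0|1|1
2|3|0|2|3|3
1|0|2|1|2|2
1|1|0|1|2|2
3|1|1|3|0|1
0|0|1|3|1|2
t=7: 2|3|3|0|1|1
2|3|0|2|3|3
1|0|2|1|3|2
1|1|0|1|2|2
3|1|1|3|0|1
0|0|1|3|1|2
t=8: 2|3|3|0|2|2
2|3|0|3|1|1
1|0|2|2|2|0
1|1|0|1|3|3
3|1|1|3|0|1
0|0|1|3|1|2
t=9: 2|3|3|0|2|2
2|3|0|3|1|1
1|0|2|2|3|0
1|1|0|1|3|3
3|1|1|3|0|1
0|0|1|3|1|2
t=10: 2|3|3|0|2|2
2|3|0|3|2|1
1|0|2|3|1|2
1|1|0|2|1|0
3|1|1|3|1|2
0|0|1|3|1|2
t=11: 2|3|3|0|2|2
2|3|0|3|2|1
1|0|2|3|2|2
1|1|0|2|1|0
3|1|1|3|1|2
0|0|1|3|1|2
t=12: 2|3|3|0|2|2
2|3|0|3|2|1
1|0|2|3|3|2
1|1|0|2|1|0
3|1|1|3|1|2
0|0|1|3|1|2
t=13: 2|3|3|1|3|2
2|3|1|1|0|2
1|0|3|1|2|3
1|1|0|3|2|0
3|1|1|3|1|2
0|0|1|3|1|2
t=14: 2|3|3|1|3|2
2|3|1|1|0|2
1|0|3|1|3|3
1|1|0|3|2|0
3|1|1|3|1|2
0|0|1|3|1|2
t=15: 2|3|3|1|3|2
2|3|1|1|1|3
1|0|3|2|1|0
1|1|0|3|3|1
3|1|1|3|1|2
0|0|1|3|1|2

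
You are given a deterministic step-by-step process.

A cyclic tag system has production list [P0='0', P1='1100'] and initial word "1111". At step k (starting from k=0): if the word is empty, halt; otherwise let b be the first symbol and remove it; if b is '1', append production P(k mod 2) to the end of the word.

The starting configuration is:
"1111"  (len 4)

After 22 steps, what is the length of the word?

step 0: "1111"  (len 4)
step 1: "1110"  (len 4)
step 2: "1101100"  (len 7)
step 3: "1011000"  (len 7)
step 4: "0110001100"  (len 10)
step 5: "110001100"  (len 9)
step 6: "100011001100"  (len 12)
step 7: "000110011000"  (len 12)
step 8: "00110011000"  (len 11)
step 9: "0110011000"  (len 10)
step 10: "110011000"  (len 9)
step 11: "100110000"  (len 9)
step 12: "001100001100"  (len 12)
step 13: "01100001100"  (len 11)
step 14: "1100001100"  (len 10)
step 15: "1000011000"  (len 10)
step 16: "0000110001100"  (len 13)
step 17: "000110001100"  (len 12)
step 18: "00110001100"  (len 11)
step 19: "0110001100"  (len 10)
step 20: "110001100"  (len 9)
step 21: "100011000"  (len 9)
step 22: "000110001100"  (len 12)

12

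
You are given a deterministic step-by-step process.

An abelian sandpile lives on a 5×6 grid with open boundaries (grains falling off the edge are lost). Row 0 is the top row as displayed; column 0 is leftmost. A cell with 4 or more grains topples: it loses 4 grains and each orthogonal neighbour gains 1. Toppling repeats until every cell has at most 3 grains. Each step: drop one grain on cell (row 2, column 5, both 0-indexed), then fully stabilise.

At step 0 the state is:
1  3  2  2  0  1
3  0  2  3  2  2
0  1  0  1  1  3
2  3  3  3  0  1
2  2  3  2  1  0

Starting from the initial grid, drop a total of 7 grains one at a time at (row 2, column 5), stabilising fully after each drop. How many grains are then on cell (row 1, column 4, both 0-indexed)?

0) 1  3  2  2  0  1
3  0  2  3  2  2
0  1  0  1  1  3
2  3  3  3  0  1
2  2  3  2  1  0
1) 1  3  2  2  0  1
3  0  2  3  2  3
0  1  0  1  2  0
2  3  3  3  0  2
2  2  3  2  1  0
2) 1  3  2  2  0  1
3  0  2  3  2  3
0  1  0  1  2  1
2  3  3  3  0  2
2  2  3  2  1  0
3) 1  3  2  2  0  1
3  0  2  3  2  3
0  1  0  1  2  2
2  3  3  3  0  2
2  2  3  2  1  0
4) 1  3  2  2  0  1
3  0  2  3  2  3
0  1  0  1  2  3
2  3  3  3  0  2
2  2  3  2  1  0
5) 1  3  2  2  0  2
3  0  2  3  3  0
0  1  0  1  3  1
2  3  3  3  0  3
2  2  3  2  1  0
6) 1  3  2  2  0  2
3  0  2  3  3  0
0  1  0  1  3  2
2  3  3  3  0  3
2  2  3  2  1  0
7) 1  3  2  2  0  2
3  0  2  3  3  0
0  1  0  1  3  3
2  3  3  3  0  3
2  2  3  2  1  0

3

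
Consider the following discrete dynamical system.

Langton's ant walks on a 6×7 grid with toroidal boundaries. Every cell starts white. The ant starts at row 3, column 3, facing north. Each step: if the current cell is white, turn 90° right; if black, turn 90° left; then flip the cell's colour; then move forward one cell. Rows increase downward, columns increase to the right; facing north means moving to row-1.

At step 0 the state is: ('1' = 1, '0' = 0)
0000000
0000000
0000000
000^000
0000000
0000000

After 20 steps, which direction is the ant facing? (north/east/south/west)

0) 0000000
0000000
0000000
000^000
0000000
0000000
1) 0000000
0000000
0000000
0001>00
0000000
0000000
2) 0000000
0000000
0000000
0001100
0000v00
0000000
3) 0000000
0000000
0000000
0001100
000<100
0000000
4) 0000000
0000000
0000000
000^100
0001100
0000000
5) 0000000
0000000
0000000
00<0100
0001100
0000000
6) 0000000
0000000
00^0000
0010100
0001100
0000000
7) 0000000
0000000
001>000
0010100
0001100
0000000
8) 0000000
0000000
0011000
001v100
0001100
0000000
9) 0000000
0000000
0011000
00<1100
0001100
0000000
10) 0000000
0000000
0011000
0001100
00v1100
0000000
11) 0000000
0000000
0011000
0001100
0<11100
0000000
12) 0000000
0000000
0011000
0^01100
0111100
0000000
13) 0000000
0000000
0011000
01>1100
0111100
0000000
14) 0000000
0000000
0011000
0111100
01v1100
0000000
15) 0000000
0000000
0011000
0111100
010>100
0000000
16) 0000000
0000000
0011000
011^100
0100100
0000000
17) 0000000
0000000
0011000
01<0100
0100100
0000000
18) 0000000
0000000
0011000
0100100
01v0100
0000000
19) 0000000
0000000
0011000
0100100
0<10100
0000000
20) 0000000
0000000
0011000
0100100
0010100
0v00000

south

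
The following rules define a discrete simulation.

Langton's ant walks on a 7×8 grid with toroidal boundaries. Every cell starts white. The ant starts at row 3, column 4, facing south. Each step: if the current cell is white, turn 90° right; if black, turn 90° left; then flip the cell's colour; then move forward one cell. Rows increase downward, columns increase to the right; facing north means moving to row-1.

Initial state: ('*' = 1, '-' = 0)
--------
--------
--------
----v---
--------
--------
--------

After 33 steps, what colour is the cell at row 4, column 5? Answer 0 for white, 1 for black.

[0] --------
--------
--------
----v---
--------
--------
--------
[1] --------
--------
--------
---<*---
--------
--------
--------
[2] --------
--------
---^----
---**---
--------
--------
--------
[3] --------
--------
---*>---
---**---
--------
--------
--------
[4] --------
--------
---**---
---*v---
--------
--------
--------
[5] --------
--------
---**---
---*->--
--------
--------
--------
[6] --------
--------
---**---
---*-*--
-----v--
--------
--------
[7] --------
--------
---**---
---*-*--
----<*--
--------
--------
[8] --------
--------
---**---
---*^*--
----**--
--------
--------
[9] --------
--------
---**---
---**>--
----**--
--------
--------
[10] --------
--------
---**^--
---**---
----**--
--------
--------
[11] --------
--------
---***>-
---**---
----**--
--------
--------
[12] --------
--------
---****-
---**-v-
----**--
--------
--------
[13] --------
--------
---****-
---**<*-
----**--
--------
--------
[14] --------
--------
---**^*-
---****-
----**--
--------
--------
[15] --------
--------
---*<-*-
---****-
----**--
--------
--------
[16] --------
--------
---*--*-
---*v**-
----**--
--------
--------
[17] --------
--------
---*--*-
---*->*-
----**--
--------
--------
[18] --------
--------
---*-^*-
---*--*-
----**--
--------
--------
[19] --------
--------
---*-*>-
---*--*-
----**--
--------
--------
[20] --------
------^-
---*-*--
---*--*-
----**--
--------
--------
[21] --------
------*>
---*-*--
---*--*-
----**--
--------
--------
[22] --------
------**
---*-*-v
---*--*-
----**--
--------
--------
[23] --------
------**
---*-*<*
---*--*-
----**--
--------
--------
[24] --------
------^*
---*-***
---*--*-
----**--
--------
--------
[25] --------
-----<-*
---*-***
---*--*-
----**--
--------
--------
[26] -----^--
-----*-*
---*-***
---*--*-
----**--
--------
--------
[27] -----*>-
-----*-*
---*-***
---*--*-
----**--
--------
--------
[28] -----**-
-----*v*
---*-***
---*--*-
----**--
--------
--------
[29] -----**-
-----<**
---*-***
---*--*-
----**--
--------
--------
[30] -----**-
------**
---*-v**
---*--*-
----**--
--------
--------
[31] -----**-
------**
---*-->*
---*--*-
----**--
--------
--------
[32] -----**-
------^*
---*---*
---*--*-
----**--
--------
--------
[33] -----**-
-----<-*
---*---*
---*--*-
----**--
--------
--------

1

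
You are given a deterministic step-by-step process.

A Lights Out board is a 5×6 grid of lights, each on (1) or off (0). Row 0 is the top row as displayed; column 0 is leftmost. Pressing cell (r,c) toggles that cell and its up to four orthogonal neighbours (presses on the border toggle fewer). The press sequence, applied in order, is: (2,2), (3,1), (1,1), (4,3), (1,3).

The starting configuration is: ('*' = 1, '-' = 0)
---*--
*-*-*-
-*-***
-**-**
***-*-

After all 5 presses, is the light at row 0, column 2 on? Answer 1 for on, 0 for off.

0

t=0: ---*--
*-*-*-
-*-***
-**-**
***-*-
t=1: ---*--
*---*-
--*-**
-*--**
***-*-
t=2: ---*--
*---*-
-**-**
*-*-**
*-*-*-
t=3: -*-*--
-**-*-
--*-**
*-*-**
*-*-*-
t=4: -*-*--
-**-*-
--*-**
*-****
*--*--
t=5: -*----
-*-*--
--****
*-****
*--*--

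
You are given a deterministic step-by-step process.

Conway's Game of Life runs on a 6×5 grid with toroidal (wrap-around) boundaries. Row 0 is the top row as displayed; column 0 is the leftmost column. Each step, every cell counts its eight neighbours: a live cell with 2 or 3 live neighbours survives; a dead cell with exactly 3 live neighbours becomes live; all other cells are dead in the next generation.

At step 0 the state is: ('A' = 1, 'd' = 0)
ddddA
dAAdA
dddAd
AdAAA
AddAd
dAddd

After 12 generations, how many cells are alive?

11

k=0  ddddA
dAAdA
dddAd
AdAAA
AddAd
dAddd
k=1  dAAAd
AdAdA
ddddd
AAAdd
AddAd
AdddA
k=2  ddAdd
AdAdA
ddAAA
AAAdA
ddAAd
Adddd
k=3  AddAA
AdAdA
ddddd
Adddd
ddAAd
dAAAd
k=4  ddddd
AAddd
AAddA
ddddd
dddAA
AAddd
k=5  ddddd
dAddA
dAddA
dddAd
AdddA
AdddA
k=6  ddddA
ddddd
ddAAA
dddAd
AddAd
AdddA
k=7  AdddA
ddddA
ddAAA
ddddd
AddAd
AddAd
k=8  AddAd
ddddd
dddAA
ddAdd
ddddd
AAdAd
k=9  AAAdd
dddAd
dddAd
dddAd
dAAdd
AAAdd
k=10  AddAA
dAdAA
ddAAA
dddAd
AddAd
dddAd
k=11  Adddd
dAddd
Adddd
ddddd
ddAAd
AdAAd
k=12  AdAdA
AAddd
ddddd
ddddd
dAAAA
ddAAd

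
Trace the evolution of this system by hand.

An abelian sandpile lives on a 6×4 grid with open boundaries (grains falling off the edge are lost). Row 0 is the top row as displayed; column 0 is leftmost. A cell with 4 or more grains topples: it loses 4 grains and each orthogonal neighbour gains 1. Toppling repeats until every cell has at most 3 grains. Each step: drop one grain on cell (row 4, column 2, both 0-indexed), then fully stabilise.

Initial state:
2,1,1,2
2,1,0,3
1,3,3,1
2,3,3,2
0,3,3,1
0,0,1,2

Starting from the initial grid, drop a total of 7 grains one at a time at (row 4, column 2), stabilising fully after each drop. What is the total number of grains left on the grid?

k=0  2,1,1,2
2,1,0,3
1,3,3,1
2,3,3,2
0,3,3,1
0,0,1,2
k=1  2,1,1,2
2,2,1,3
2,1,1,2
3,2,2,3
1,1,2,2
0,1,2,2
k=2  2,1,1,2
2,2,1,3
2,1,1,2
3,2,2,3
1,1,3,2
0,1,2,2
k=3  2,1,1,2
2,2,1,3
2,1,1,2
3,2,3,3
1,2,0,3
0,1,3,2
k=4  2,1,1,2
2,2,1,3
2,1,1,2
3,2,3,3
1,2,1,3
0,1,3,2
k=5  2,1,1,2
2,2,1,3
2,1,1,2
3,2,3,3
1,2,2,3
0,1,3,2
k=6  2,1,1,2
2,2,1,3
2,1,1,2
3,2,3,3
1,2,3,3
0,1,3,2
k=7  2,1,1,2
2,2,1,3
2,1,2,3
3,3,1,1
1,3,3,2
0,2,1,0

42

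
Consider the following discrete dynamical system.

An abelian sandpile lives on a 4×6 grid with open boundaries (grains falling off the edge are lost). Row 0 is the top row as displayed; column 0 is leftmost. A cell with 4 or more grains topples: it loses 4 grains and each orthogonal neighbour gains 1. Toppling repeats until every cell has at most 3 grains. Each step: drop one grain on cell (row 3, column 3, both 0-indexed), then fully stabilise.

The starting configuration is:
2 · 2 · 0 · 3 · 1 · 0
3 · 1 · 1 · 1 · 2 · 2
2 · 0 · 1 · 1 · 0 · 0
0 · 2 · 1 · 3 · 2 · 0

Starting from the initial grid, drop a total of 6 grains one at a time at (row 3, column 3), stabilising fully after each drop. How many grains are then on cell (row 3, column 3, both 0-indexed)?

t=0: 2 · 2 · 0 · 3 · 1 · 0
3 · 1 · 1 · 1 · 2 · 2
2 · 0 · 1 · 1 · 0 · 0
0 · 2 · 1 · 3 · 2 · 0
t=1: 2 · 2 · 0 · 3 · 1 · 0
3 · 1 · 1 · 1 · 2 · 2
2 · 0 · 1 · 2 · 0 · 0
0 · 2 · 2 · 0 · 3 · 0
t=2: 2 · 2 · 0 · 3 · 1 · 0
3 · 1 · 1 · 1 · 2 · 2
2 · 0 · 1 · 2 · 0 · 0
0 · 2 · 2 · 1 · 3 · 0
t=3: 2 · 2 · 0 · 3 · 1 · 0
3 · 1 · 1 · 1 · 2 · 2
2 · 0 · 1 · 2 · 0 · 0
0 · 2 · 2 · 2 · 3 · 0
t=4: 2 · 2 · 0 · 3 · 1 · 0
3 · 1 · 1 · 1 · 2 · 2
2 · 0 · 1 · 2 · 0 · 0
0 · 2 · 2 · 3 · 3 · 0
t=5: 2 · 2 · 0 · 3 · 1 · 0
3 · 1 · 1 · 1 · 2 · 2
2 · 0 · 1 · 3 · 1 · 0
0 · 2 · 3 · 1 · 0 · 1
t=6: 2 · 2 · 0 · 3 · 1 · 0
3 · 1 · 1 · 1 · 2 · 2
2 · 0 · 1 · 3 · 1 · 0
0 · 2 · 3 · 2 · 0 · 1

2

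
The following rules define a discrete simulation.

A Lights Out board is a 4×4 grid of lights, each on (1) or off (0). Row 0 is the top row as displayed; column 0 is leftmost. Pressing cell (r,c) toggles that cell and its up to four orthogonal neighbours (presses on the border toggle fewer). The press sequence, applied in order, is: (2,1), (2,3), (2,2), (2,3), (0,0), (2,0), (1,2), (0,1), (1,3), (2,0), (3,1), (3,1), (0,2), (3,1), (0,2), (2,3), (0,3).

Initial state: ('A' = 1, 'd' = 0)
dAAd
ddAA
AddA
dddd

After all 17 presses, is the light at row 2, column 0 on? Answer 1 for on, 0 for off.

gen 0: dAAd
ddAA
AddA
dddd
gen 1: dAAd
dAAA
dAAA
dAdd
gen 2: dAAd
dAAd
dAdd
dAdA
gen 3: dAAd
dAdd
ddAA
dAAA
gen 4: dAAd
dAdA
dddd
dAAd
gen 5: AdAd
AAdA
dddd
dAAd
gen 6: AdAd
dAdA
AAdd
AAAd
gen 7: Addd
ddAd
AAAd
AAAd
gen 8: dAAd
dAAd
AAAd
AAAd
gen 9: dAAA
dAdA
AAAA
AAAd
gen 10: dAAA
AAdA
ddAA
dAAd
gen 11: dAAA
AAdA
dAAA
Addd
gen 12: dAAA
AAdA
ddAA
dAAd
gen 13: dddd
AAAA
ddAA
dAAd
gen 14: dddd
AAAA
dAAA
Addd
gen 15: dAAA
AAdA
dAAA
Addd
gen 16: dAAA
AAdd
dAdd
AddA
gen 17: dAdd
AAdA
dAdd
AddA

0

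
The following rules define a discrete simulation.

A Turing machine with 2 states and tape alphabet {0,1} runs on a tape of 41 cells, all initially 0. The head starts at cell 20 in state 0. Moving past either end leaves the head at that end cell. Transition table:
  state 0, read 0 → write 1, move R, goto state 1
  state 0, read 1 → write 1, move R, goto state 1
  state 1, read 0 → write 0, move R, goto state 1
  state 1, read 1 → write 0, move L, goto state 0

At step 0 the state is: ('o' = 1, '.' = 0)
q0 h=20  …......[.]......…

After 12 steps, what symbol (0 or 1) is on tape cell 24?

gen 0: q0 h=20  …......[.]......…
gen 1: q1 h=21  ….....o[.]......…
gen 2: q1 h=22  …....o.[.]......…
gen 3: q1 h=23  …...o..[.]......…
gen 4: q1 h=24  …..o...[.]......…
gen 5: q1 h=25  ….o....[.]......…
gen 6: q1 h=26  …o.....[.]......…
gen 7: q1 h=27  …......[.]......…
gen 8: q1 h=28  …......[.]......…
gen 9: q1 h=29  …......[.]......…
gen 10: q1 h=30  …......[.]......…
gen 11: q1 h=31  …......[.]......…
gen 12: q1 h=32  …......[.]......…

0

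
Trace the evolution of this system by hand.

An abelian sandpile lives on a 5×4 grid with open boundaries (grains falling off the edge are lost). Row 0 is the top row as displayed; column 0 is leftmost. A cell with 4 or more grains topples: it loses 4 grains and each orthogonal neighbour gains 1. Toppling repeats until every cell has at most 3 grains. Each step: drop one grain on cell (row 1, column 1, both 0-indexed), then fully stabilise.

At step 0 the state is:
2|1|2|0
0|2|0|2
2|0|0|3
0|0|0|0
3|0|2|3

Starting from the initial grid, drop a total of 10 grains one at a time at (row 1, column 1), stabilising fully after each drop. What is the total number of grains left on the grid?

0) 2|1|2|0
0|2|0|2
2|0|0|3
0|0|0|0
3|0|2|3
1) 2|1|2|0
0|3|0|2
2|0|0|3
0|0|0|0
3|0|2|3
2) 2|2|2|0
1|0|1|2
2|1|0|3
0|0|0|0
3|0|2|3
3) 2|2|2|0
1|1|1|2
2|1|0|3
0|0|0|0
3|0|2|3
4) 2|2|2|0
1|2|1|2
2|1|0|3
0|0|0|0
3|0|2|3
5) 2|2|2|0
1|3|1|2
2|1|0|3
0|0|0|0
3|0|2|3
6) 2|3|2|0
2|0|2|2
2|2|0|3
0|0|0|0
3|0|2|3
7) 2|3|2|0
2|1|2|2
2|2|0|3
0|0|0|0
3|0|2|3
8) 2|3|2|0
2|2|2|2
2|2|0|3
0|0|0|0
3|0|2|3
9) 2|3|2|0
2|3|2|2
2|2|0|3
0|0|0|0
3|0|2|3
10) 3|0|3|0
3|1|3|2
2|3|0|3
0|0|0|0
3|0|2|3

31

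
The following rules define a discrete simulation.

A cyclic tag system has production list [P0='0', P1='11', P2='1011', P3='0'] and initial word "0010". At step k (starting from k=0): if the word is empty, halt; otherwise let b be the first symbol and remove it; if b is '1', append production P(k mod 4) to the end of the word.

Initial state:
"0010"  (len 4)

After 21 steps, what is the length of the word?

7

k=0  "0010"  (len 4)
k=1  "010"  (len 3)
k=2  "10"  (len 2)
k=3  "01011"  (len 5)
k=4  "1011"  (len 4)
k=5  "0110"  (len 4)
k=6  "110"  (len 3)
k=7  "101011"  (len 6)
k=8  "010110"  (len 6)
k=9  "10110"  (len 5)
k=10  "011011"  (len 6)
k=11  "11011"  (len 5)
k=12  "10110"  (len 5)
k=13  "01100"  (len 5)
k=14  "1100"  (len 4)
k=15  "1001011"  (len 7)
k=16  "0010110"  (len 7)
k=17  "010110"  (len 6)
k=18  "10110"  (len 5)
k=19  "01101011"  (len 8)
k=20  "1101011"  (len 7)
k=21  "1010110"  (len 7)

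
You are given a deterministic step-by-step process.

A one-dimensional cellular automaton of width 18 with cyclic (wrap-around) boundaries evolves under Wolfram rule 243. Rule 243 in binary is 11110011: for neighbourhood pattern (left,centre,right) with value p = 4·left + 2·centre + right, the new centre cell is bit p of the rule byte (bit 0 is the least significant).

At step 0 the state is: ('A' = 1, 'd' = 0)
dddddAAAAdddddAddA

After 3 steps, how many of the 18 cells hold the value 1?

15

0) dddddAAAAdddddAddA
1) AAAAAdAAAAAAAAdAAd
2) dAAAAAdAAAAAAAAdAA
3) AdAAAAAdAAAAAAAAdA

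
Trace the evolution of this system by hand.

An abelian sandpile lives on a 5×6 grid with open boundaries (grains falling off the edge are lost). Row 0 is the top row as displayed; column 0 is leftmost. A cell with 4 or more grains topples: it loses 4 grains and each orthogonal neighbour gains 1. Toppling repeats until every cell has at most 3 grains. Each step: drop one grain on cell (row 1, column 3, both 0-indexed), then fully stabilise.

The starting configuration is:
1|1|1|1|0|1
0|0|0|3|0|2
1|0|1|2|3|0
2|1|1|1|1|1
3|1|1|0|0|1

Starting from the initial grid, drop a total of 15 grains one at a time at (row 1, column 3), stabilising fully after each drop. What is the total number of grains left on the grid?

44

0) 1|1|1|1|0|1
0|0|0|3|0|2
1|0|1|2|3|0
2|1|1|1|1|1
3|1|1|0|0|1
1) 1|1|1|2|0|1
0|0|1|0|1|2
1|0|1|3|3|0
2|1|1|1|1|1
3|1|1|0|0|1
2) 1|1|1|2|0|1
0|0|1|1|1|2
1|0|1|3|3|0
2|1|1|1|1|1
3|1|1|0|0|1
3) 1|1|1|2|0|1
0|0|1|2|1|2
1|0|1|3|3|0
2|1|1|1|1|1
3|1|1|0|0|1
4) 1|1|1|2|0|1
0|0|1|3|1|2
1|0|1|3|3|0
2|1|1|1|1|1
3|1|1|0|0|1
5) 1|1|1|3|0|1
0|0|2|1|3|2
1|0|2|1|0|1
2|1|1|2|2|1
3|1|1|0|0|1
6) 1|1|1|3|0|1
0|0|2|2|3|2
1|0|2|1|0|1
2|1|1|2|2|1
3|1|1|0|0|1
7) 1|1|1|3|0|1
0|0|2|3|3|2
1|0|2|1|0|1
2|1|1|2|2|1
3|1|1|0|0|1
8) 1|1|2|0|2|1
0|0|3|2|0|3
1|0|2|2|1|1
2|1|1|2|2|1
3|1|1|0|0|1
9) 1|1|2|0|2|1
0|0|3|3|0|3
1|0|2|2|1|1
2|1|1|2|2|1
3|1|1|0|0|1
10) 1|1|3|1|2|1
0|1|0|1|1|3
1|0|3|3|1|1
2|1|1|2|2|1
3|1|1|0|0|1
11) 1|1|3|1|2|1
0|1|0|2|1|3
1|0|3|3|1|1
2|1|1|2|2|1
3|1|1|0|0|1
12) 1|1|3|1|2|1
0|1|0|3|1|3
1|0|3|3|1|1
2|1|1|2|2|1
3|1|1|0|0|1
13) 1|1|3|2|2|1
0|1|2|1|2|3
1|1|0|1|2|1
2|1|2|3|2|1
3|1|1|0|0|1
14) 1|1|3|2|2|1
0|1|2|2|2|3
1|1|0|1|2|1
2|1|2|3|2|1
3|1|1|0|0|1
15) 1|1|3|2|2|1
0|1|2|3|2|3
1|1|0|1|2|1
2|1|2|3|2|1
3|1|1|0|0|1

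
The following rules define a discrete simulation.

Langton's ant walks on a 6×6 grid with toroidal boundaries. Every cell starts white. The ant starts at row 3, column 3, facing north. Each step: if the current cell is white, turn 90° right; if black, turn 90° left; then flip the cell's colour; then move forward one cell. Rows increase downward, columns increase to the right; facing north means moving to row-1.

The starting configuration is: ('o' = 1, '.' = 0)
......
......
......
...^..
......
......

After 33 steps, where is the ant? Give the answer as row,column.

5,2

k=0  ......
......
......
...^..
......
......
k=1  ......
......
......
...o>.
......
......
k=2  ......
......
......
...oo.
....v.
......
k=3  ......
......
......
...oo.
...<o.
......
k=4  ......
......
......
...^o.
...oo.
......
k=5  ......
......
......
..<.o.
...oo.
......
k=6  ......
......
..^...
..o.o.
...oo.
......
k=7  ......
......
..o>..
..o.o.
...oo.
......
k=8  ......
......
..oo..
..ovo.
...oo.
......
k=9  ......
......
..oo..
..<oo.
...oo.
......
k=10  ......
......
..oo..
...oo.
..voo.
......
k=11  ......
......
..oo..
...oo.
.<ooo.
......
k=12  ......
......
..oo..
.^.oo.
.oooo.
......
k=13  ......
......
..oo..
.o>oo.
.oooo.
......
k=14  ......
......
..oo..
.oooo.
.ovoo.
......
k=15  ......
......
..oo..
.oooo.
.o.>o.
......
k=16  ......
......
..oo..
.oo^o.
.o..o.
......
k=17  ......
......
..oo..
.o<.o.
.o..o.
......
k=18  ......
......
..oo..
.o..o.
.ov.o.
......
k=19  ......
......
..oo..
.o..o.
.<o.o.
......
k=20  ......
......
..oo..
.o..o.
..o.o.
.v....
k=21  ......
......
..oo..
.o..o.
..o.o.
<o....
k=22  ......
......
..oo..
.o..o.
^.o.o.
oo....
k=23  ......
......
..oo..
.o..o.
o>o.o.
oo....
k=24  ......
......
..oo..
.o..o.
ooo.o.
ov....
k=25  ......
......
..oo..
.o..o.
ooo.o.
o.>...
k=26  ..v...
......
..oo..
.o..o.
ooo.o.
o.o...
k=27  .<o...
......
..oo..
.o..o.
ooo.o.
o.o...
k=28  .oo...
......
..oo..
.o..o.
ooo.o.
o^o...
k=29  .oo...
......
..oo..
.o..o.
ooo.o.
oo>...
k=30  .oo...
......
..oo..
.o..o.
oo^.o.
oo....
k=31  .oo...
......
..oo..
.o..o.
o<..o.
oo....
k=32  .oo...
......
..oo..
.o..o.
o...o.
ov....
k=33  .oo...
......
..oo..
.o..o.
o...o.
o.>...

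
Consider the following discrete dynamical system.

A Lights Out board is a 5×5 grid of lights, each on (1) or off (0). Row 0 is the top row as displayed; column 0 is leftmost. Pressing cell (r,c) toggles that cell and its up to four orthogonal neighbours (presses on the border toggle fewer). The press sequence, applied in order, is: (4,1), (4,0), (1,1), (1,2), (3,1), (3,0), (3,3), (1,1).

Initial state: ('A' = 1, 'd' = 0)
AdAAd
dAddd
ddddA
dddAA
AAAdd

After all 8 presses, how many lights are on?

gen 0: AdAAd
dAddd
ddddA
dddAA
AAAdd
gen 1: AdAAd
dAddd
ddddA
dAdAA
ddddd
gen 2: AdAAd
dAddd
ddddA
AAdAA
AAddd
gen 3: AAAAd
AdAdd
dAddA
AAdAA
AAddd
gen 4: AAdAd
AAdAd
dAAdA
AAdAA
AAddd
gen 5: AAdAd
AAdAd
ddAdA
ddAAA
Adddd
gen 6: AAdAd
AAdAd
AdAdA
AAAAA
ddddd
gen 7: AAdAd
AAdAd
AdAAA
AAddd
dddAd
gen 8: AddAd
ddAAd
AAAAA
AAddd
dddAd

12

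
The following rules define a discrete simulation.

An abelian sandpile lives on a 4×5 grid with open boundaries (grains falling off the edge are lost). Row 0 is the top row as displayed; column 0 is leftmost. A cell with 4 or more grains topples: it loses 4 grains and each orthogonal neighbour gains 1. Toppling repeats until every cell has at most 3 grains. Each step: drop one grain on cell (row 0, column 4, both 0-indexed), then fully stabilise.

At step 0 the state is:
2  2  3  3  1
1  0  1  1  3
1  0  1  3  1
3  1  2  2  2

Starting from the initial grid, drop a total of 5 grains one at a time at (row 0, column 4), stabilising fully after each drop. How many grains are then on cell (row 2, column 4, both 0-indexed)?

step 0: 2  2  3  3  1
1  0  1  1  3
1  0  1  3  1
3  1  2  2  2
step 1: 2  2  3  3  2
1  0  1  1  3
1  0  1  3  1
3  1  2  2  2
step 2: 2  2  3  3  3
1  0  1  1  3
1  0  1  3  1
3  1  2  2  2
step 3: 2  3  0  1  2
1  0  2  3  0
1  0  1  3  2
3  1  2  2  2
step 4: 2  3  0  1  3
1  0  2  3  0
1  0  1  3  2
3  1  2  2  2
step 5: 2  3  0  2  0
1  0  2  3  1
1  0  1  3  2
3  1  2  2  2

2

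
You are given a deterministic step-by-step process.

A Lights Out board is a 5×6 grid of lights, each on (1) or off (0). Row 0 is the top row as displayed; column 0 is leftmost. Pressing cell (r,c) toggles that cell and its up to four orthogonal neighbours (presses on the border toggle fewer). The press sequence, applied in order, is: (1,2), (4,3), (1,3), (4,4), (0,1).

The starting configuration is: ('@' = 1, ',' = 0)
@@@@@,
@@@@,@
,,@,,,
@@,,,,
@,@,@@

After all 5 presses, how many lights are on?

15

k=0  @@@@@,
@@@@,@
,,@,,,
@@,,,,
@,@,@@
k=1  @@,@@,
@,,,,@
,,,,,,
@@,,,,
@,@,@@
k=2  @@,@@,
@,,,,@
,,,,,,
@@,@,,
@,,@,@
k=3  @@,,@,
@,@@@@
,,,@,,
@@,@,,
@,,@,@
k=4  @@,,@,
@,@@@@
,,,@,,
@@,@@,
@,,,@,
k=5  ,,@,@,
@@@@@@
,,,@,,
@@,@@,
@,,,@,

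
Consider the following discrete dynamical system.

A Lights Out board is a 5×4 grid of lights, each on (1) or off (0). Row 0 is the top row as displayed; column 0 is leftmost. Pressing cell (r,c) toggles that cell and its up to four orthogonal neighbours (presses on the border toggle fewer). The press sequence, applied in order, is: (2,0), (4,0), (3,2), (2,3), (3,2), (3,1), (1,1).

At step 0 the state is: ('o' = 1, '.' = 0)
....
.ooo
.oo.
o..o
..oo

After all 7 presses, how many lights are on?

0) ....
.ooo
.oo.
o..o
..oo
1) ....
oooo
o.o.
...o
..oo
2) ....
oooo
o.o.
o..o
oooo
3) ....
oooo
o...
ooo.
oo.o
4) ....
ooo.
o.oo
oooo
oo.o
5) ....
ooo.
o..o
o...
oooo
6) ....
ooo.
oo.o
.oo.
o.oo
7) .o..
....
o..o
.oo.
o.oo

8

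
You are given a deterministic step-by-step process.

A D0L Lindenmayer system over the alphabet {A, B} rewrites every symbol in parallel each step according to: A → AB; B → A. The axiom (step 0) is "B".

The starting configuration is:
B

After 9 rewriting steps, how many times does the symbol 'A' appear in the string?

[0] B
[1] A
[2] AB
[3] ABA
[4] ABAAB
[5] ABAABABA
[6] ABAABABAABAAB
[7] ABAABABAABAABABAABABA
[8] ABAABABAABAABABAABABAABAABABAABAAB
[9] ABAABABAABAABABAABABAABAABABAABAABABAABABAABAABABAABABA

34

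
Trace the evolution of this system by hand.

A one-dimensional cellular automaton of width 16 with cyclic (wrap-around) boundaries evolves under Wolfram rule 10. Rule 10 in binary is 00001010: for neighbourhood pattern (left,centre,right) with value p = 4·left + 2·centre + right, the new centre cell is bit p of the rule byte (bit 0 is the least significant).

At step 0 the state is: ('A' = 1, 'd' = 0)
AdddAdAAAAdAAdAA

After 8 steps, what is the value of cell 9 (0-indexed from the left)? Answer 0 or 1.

k=0  AdddAdAAAAdAAdAA
k=1  dddAddAddddAddAd
k=2  ddAddAddddAddAdd
k=3  dAddAddddAddAddd
k=4  AddAddddAddAdddd
k=5  ddAddddAddAddddA
k=6  dAddddAddAddddAd
k=7  AddddAddAddddAdd
k=8  ddddAddAddddAddA

0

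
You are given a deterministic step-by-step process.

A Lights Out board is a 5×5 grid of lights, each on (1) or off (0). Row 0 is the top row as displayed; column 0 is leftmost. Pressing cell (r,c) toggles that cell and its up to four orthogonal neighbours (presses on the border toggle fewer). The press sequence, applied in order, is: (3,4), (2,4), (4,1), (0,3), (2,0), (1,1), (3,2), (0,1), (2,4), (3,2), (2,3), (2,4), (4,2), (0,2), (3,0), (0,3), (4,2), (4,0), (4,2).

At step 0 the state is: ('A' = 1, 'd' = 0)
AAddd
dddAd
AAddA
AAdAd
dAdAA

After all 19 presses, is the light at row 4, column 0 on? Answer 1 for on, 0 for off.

[0] AAddd
dddAd
AAddA
AAdAd
dAdAA
[1] AAddd
dddAd
AAddd
AAddA
dAdAd
[2] AAddd
dddAA
AAdAA
AAddd
dAdAd
[3] AAddd
dddAA
AAdAA
Adddd
AdAAd
[4] AAAAA
ddddA
AAdAA
Adddd
AdAAd
[5] AAAAA
AdddA
dddAA
ddddd
AdAAd
[6] AdAAA
dAAdA
dAdAA
ddddd
AdAAd
[7] AdAAA
dAAdA
dAAAA
dAAAd
AddAd
[8] dAdAA
ddAdA
dAAAA
dAAAd
AddAd
[9] dAdAA
ddAdd
dAAdd
dAAAA
AddAd
[10] dAdAA
ddAdd
dAddd
ddddA
AdAAd
[11] dAdAA
ddAAd
dAAAA
dddAA
AdAAd
[12] dAdAA
ddAAA
dAAdd
dddAd
AdAAd
[13] dAdAA
ddAAA
dAAdd
ddAAd
AAddd
[14] ddAdA
dddAA
dAAdd
ddAAd
AAddd
[15] ddAdA
dddAA
AAAdd
AAAAd
dAddd
[16] dddAd
ddddA
AAAdd
AAAAd
dAddd
[17] dddAd
ddddA
AAAdd
AAdAd
ddAAd
[18] dddAd
ddddA
AAAdd
dAdAd
AAAAd
[19] dddAd
ddddA
AAAdd
dAAAd
Adddd

1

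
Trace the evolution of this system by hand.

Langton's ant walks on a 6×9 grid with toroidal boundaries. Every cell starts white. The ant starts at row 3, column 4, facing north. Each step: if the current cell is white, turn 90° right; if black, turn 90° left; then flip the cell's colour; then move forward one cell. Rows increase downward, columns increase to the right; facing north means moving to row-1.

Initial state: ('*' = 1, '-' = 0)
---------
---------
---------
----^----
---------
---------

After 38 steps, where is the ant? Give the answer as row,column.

gen 0: ---------
---------
---------
----^----
---------
---------
gen 1: ---------
---------
---------
----*>---
---------
---------
gen 2: ---------
---------
---------
----**---
-----v---
---------
gen 3: ---------
---------
---------
----**---
----<*---
---------
gen 4: ---------
---------
---------
----^*---
----**---
---------
gen 5: ---------
---------
---------
---<-*---
----**---
---------
gen 6: ---------
---------
---^-----
---*-*---
----**---
---------
gen 7: ---------
---------
---*>----
---*-*---
----**---
---------
gen 8: ---------
---------
---**----
---*v*---
----**---
---------
gen 9: ---------
---------
---**----
---<**---
----**---
---------
gen 10: ---------
---------
---**----
----**---
---v**---
---------
gen 11: ---------
---------
---**----
----**---
--<***---
---------
gen 12: ---------
---------
---**----
--^-**---
--****---
---------
gen 13: ---------
---------
---**----
--*>**---
--****---
---------
gen 14: ---------
---------
---**----
--****---
--*v**---
---------
gen 15: ---------
---------
---**----
--****---
--*->*---
---------
gen 16: ---------
---------
---**----
--**^*---
--*--*---
---------
gen 17: ---------
---------
---**----
--*<-*---
--*--*---
---------
gen 18: ---------
---------
---**----
--*--*---
--*v-*---
---------
gen 19: ---------
---------
---**----
--*--*---
--<*-*---
---------
gen 20: ---------
---------
---**----
--*--*---
---*-*---
--v------
gen 21: ---------
---------
---**----
--*--*---
---*-*---
-<*------
gen 22: ---------
---------
---**----
--*--*---
-^-*-*---
-**------
gen 23: ---------
---------
---**----
--*--*---
-*>*-*---
-**------
gen 24: ---------
---------
---**----
--*--*---
-***-*---
-*v------
gen 25: ---------
---------
---**----
--*--*---
-***-*---
-*->-----
gen 26: ---v-----
---------
---**----
--*--*---
-***-*---
-*-*-----
gen 27: --<*-----
---------
---**----
--*--*---
-***-*---
-*-*-----
gen 28: --**-----
---------
---**----
--*--*---
-***-*---
-*^*-----
gen 29: --**-----
---------
---**----
--*--*---
-***-*---
-**>-----
gen 30: --**-----
---------
---**----
--*--*---
-**^-*---
-**------
gen 31: --**-----
---------
---**----
--*--*---
-*<--*---
-**------
gen 32: --**-----
---------
---**----
--*--*---
-*---*---
-*v------
gen 33: --**-----
---------
---**----
--*--*---
-*---*---
-*->-----
gen 34: --*v-----
---------
---**----
--*--*---
-*---*---
-*-*-----
gen 35: --*->----
---------
---**----
--*--*---
-*---*---
-*-*-----
gen 36: --*-*----
----v----
---**----
--*--*---
-*---*---
-*-*-----
gen 37: --*-*----
---<*----
---**----
--*--*---
-*---*---
-*-*-----
gen 38: --*^*----
---**----
---**----
--*--*---
-*---*---
-*-*-----

0,3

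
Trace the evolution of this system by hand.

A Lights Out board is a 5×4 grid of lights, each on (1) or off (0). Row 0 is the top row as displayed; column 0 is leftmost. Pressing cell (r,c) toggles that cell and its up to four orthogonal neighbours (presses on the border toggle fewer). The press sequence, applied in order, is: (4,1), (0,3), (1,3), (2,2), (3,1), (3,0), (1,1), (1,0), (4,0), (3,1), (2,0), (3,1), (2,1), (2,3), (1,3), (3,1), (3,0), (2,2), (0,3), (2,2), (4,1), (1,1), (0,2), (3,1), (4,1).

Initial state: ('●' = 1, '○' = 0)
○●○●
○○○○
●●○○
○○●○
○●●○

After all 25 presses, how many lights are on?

[0] ○●○●
○○○○
●●○○
○○●○
○●●○
[1] ○●○●
○○○○
●●○○
○●●○
●○○○
[2] ○●●○
○○○●
●●○○
○●●○
●○○○
[3] ○●●●
○○●○
●●○●
○●●○
●○○○
[4] ○●●●
○○○○
●○●○
○●○○
●○○○
[5] ○●●●
○○○○
●●●○
●○●○
●●○○
[6] ○●●●
○○○○
○●●○
○●●○
○●○○
[7] ○○●●
●●●○
○○●○
○●●○
○●○○
[8] ●○●●
○○●○
●○●○
○●●○
○●○○
[9] ●○●●
○○●○
●○●○
●●●○
●○○○
[10] ●○●●
○○●○
●●●○
○○○○
●●○○
[11] ●○●●
●○●○
○○●○
●○○○
●●○○
[12] ●○●●
●○●○
○●●○
○●●○
●○○○
[13] ●○●●
●●●○
●○○○
○○●○
●○○○
[14] ●○●●
●●●●
●○●●
○○●●
●○○○
[15] ●○●○
●●○○
●○●○
○○●●
●○○○
[16] ●○●○
●●○○
●●●○
●●○●
●●○○
[17] ●○●○
●●○○
○●●○
○○○●
○●○○
[18] ●○●○
●●●○
○○○●
○○●●
○●○○
[19] ●○○●
●●●●
○○○●
○○●●
○●○○
[20] ●○○●
●●○●
○●●○
○○○●
○●○○
[21] ●○○●
●●○●
○●●○
○●○●
●○●○
[22] ●●○●
○○●●
○○●○
○●○●
●○●○
[23] ●○●○
○○○●
○○●○
○●○●
●○●○
[24] ●○●○
○○○●
○●●○
●○●●
●●●○
[25] ●○●○
○○○●
○●●○
●●●●
○○○○

9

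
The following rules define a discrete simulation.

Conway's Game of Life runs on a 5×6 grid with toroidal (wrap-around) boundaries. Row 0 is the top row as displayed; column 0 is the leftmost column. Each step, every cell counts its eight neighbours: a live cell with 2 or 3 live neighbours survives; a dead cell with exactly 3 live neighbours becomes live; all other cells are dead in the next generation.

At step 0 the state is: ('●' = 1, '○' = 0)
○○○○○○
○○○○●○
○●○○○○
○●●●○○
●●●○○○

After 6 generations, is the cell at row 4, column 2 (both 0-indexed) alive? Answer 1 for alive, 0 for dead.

1

step 0: ○○○○○○
○○○○●○
○●○○○○
○●●●○○
●●●○○○
step 1: ○●○○○○
○○○○○○
○●○●○○
○○○●○○
●○○●○○
step 2: ○○○○○○
○○●○○○
○○●○○○
○○○●●○
○○●○○○
step 3: ○○○○○○
○○○○○○
○○●○○○
○○●●○○
○○○●○○
step 4: ○○○○○○
○○○○○○
○○●●○○
○○●●○○
○○●●○○
step 5: ○○○○○○
○○○○○○
○○●●○○
○●○○●○
○○●●○○
step 6: ○○○○○○
○○○○○○
○○●●○○
○●○○●○
○○●●○○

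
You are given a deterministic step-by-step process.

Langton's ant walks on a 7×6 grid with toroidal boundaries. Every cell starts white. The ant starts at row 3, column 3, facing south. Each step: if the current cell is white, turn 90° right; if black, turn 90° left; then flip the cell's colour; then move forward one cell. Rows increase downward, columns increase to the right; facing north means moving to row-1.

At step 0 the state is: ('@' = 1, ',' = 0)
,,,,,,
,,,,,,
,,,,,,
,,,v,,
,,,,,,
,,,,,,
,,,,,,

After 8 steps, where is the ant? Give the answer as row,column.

k=0  ,,,,,,
,,,,,,
,,,,,,
,,,v,,
,,,,,,
,,,,,,
,,,,,,
k=1  ,,,,,,
,,,,,,
,,,,,,
,,<@,,
,,,,,,
,,,,,,
,,,,,,
k=2  ,,,,,,
,,,,,,
,,^,,,
,,@@,,
,,,,,,
,,,,,,
,,,,,,
k=3  ,,,,,,
,,,,,,
,,@>,,
,,@@,,
,,,,,,
,,,,,,
,,,,,,
k=4  ,,,,,,
,,,,,,
,,@@,,
,,@v,,
,,,,,,
,,,,,,
,,,,,,
k=5  ,,,,,,
,,,,,,
,,@@,,
,,@,>,
,,,,,,
,,,,,,
,,,,,,
k=6  ,,,,,,
,,,,,,
,,@@,,
,,@,@,
,,,,v,
,,,,,,
,,,,,,
k=7  ,,,,,,
,,,,,,
,,@@,,
,,@,@,
,,,<@,
,,,,,,
,,,,,,
k=8  ,,,,,,
,,,,,,
,,@@,,
,,@^@,
,,,@@,
,,,,,,
,,,,,,

3,3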